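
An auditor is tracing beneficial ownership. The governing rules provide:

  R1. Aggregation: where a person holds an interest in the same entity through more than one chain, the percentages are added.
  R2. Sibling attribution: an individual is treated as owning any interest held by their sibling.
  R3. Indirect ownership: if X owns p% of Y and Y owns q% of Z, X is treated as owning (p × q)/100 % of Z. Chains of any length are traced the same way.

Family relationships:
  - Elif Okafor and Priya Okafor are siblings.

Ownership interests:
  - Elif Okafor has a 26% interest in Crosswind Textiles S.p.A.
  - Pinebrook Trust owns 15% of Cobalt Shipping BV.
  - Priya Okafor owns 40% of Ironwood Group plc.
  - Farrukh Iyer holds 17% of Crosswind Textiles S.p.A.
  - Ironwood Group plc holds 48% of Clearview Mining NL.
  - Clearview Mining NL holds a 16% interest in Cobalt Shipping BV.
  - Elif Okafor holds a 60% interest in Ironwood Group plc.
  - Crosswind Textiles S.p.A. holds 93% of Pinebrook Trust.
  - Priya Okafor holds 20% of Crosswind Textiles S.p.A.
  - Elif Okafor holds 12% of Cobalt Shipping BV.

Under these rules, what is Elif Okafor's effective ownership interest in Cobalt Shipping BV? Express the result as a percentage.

By sibling attribution (R2), Elif Okafor is treated as also owning Priya Okafor's interest in Crosswind Textiles S.p.A, giving 26% + 20% = 46%.
By sibling attribution (R2), Elif Okafor is treated as also owning Priya Okafor's interest in Ironwood Group plc, giving 60% + 40% = 100%.
Chain via Crosswind Textiles S.p.A. → Pinebrook Trust (R3): 46% × 93% × 15% = 6.417% of Cobalt Shipping BV.
Chain via Ironwood Group plc → Clearview Mining NL (R3): 100% × 48% × 16% = 7.68% of Cobalt Shipping BV.
Direct interest in Cobalt Shipping BV: 12%.
Aggregating (R1): 6.417% + 7.68% + 12% = 26.097%.

26.097%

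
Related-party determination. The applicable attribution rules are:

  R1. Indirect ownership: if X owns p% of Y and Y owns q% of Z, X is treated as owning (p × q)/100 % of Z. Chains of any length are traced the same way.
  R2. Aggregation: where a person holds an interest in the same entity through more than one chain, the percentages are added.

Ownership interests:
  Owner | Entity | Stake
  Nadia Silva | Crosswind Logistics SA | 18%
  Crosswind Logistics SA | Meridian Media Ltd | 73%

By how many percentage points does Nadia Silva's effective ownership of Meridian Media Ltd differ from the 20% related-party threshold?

Chain via Crosswind Logistics SA (R1): 18% × 73% = 13.14% of Meridian Media Ltd.
13.14% falls short of the 20% threshold by 6.86 percentage points.

6.86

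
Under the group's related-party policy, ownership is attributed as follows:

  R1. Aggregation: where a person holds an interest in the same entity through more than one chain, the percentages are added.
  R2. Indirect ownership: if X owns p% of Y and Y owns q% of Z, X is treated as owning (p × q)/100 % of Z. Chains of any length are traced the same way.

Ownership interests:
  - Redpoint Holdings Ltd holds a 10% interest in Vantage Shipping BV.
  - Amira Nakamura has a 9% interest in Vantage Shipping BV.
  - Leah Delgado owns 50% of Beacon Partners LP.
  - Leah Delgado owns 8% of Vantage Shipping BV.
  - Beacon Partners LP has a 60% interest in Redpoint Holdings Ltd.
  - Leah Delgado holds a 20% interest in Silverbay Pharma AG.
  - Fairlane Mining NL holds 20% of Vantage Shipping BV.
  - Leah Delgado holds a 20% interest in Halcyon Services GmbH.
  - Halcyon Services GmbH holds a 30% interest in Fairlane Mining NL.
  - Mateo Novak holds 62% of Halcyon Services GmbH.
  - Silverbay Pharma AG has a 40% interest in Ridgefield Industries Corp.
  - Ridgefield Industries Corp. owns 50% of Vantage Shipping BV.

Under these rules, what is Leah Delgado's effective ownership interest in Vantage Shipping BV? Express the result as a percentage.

16.2%

Chain via Silverbay Pharma AG → Ridgefield Industries Corp. (R2): 20% × 40% × 50% = 4% of Vantage Shipping BV.
Chain via Halcyon Services GmbH → Fairlane Mining NL (R2): 20% × 30% × 20% = 1.2% of Vantage Shipping BV.
Chain via Beacon Partners LP → Redpoint Holdings Ltd (R2): 50% × 60% × 10% = 3% of Vantage Shipping BV.
Direct interest in Vantage Shipping BV: 8%.
Aggregating (R1): 4% + 1.2% + 3% + 8% = 16.2%.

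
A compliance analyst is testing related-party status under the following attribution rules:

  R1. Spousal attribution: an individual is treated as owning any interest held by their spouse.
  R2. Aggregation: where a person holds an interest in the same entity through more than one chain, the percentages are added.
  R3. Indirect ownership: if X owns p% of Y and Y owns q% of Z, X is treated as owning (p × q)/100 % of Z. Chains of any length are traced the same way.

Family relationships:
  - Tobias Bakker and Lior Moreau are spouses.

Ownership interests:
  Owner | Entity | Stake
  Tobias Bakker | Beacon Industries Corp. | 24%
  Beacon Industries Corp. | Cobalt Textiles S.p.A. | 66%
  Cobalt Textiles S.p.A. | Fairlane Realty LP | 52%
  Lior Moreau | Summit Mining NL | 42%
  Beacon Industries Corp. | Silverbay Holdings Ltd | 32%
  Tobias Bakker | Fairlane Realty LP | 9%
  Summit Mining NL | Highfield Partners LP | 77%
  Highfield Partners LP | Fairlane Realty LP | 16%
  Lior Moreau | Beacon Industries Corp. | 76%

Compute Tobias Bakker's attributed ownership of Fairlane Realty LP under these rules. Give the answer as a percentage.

48.4944%

By spousal attribution (R1), Tobias Bakker is treated as also owning Lior Moreau's interest in Beacon Industries Corp, giving 24% + 76% = 100%.
By spousal attribution (R1), Tobias Bakker is treated as owning Lior Moreau's 42% interest in Summit Mining NL.
Chain via Beacon Industries Corp. → Cobalt Textiles S.p.A. (R3): 100% × 66% × 52% = 34.32% of Fairlane Realty LP.
Direct interest in Fairlane Realty LP: 9%.
Chain via Summit Mining NL → Highfield Partners LP (R3): 42% × 77% × 16% = 5.1744% of Fairlane Realty LP.
Aggregating (R2): 34.32% + 9% + 5.1744% = 48.4944%.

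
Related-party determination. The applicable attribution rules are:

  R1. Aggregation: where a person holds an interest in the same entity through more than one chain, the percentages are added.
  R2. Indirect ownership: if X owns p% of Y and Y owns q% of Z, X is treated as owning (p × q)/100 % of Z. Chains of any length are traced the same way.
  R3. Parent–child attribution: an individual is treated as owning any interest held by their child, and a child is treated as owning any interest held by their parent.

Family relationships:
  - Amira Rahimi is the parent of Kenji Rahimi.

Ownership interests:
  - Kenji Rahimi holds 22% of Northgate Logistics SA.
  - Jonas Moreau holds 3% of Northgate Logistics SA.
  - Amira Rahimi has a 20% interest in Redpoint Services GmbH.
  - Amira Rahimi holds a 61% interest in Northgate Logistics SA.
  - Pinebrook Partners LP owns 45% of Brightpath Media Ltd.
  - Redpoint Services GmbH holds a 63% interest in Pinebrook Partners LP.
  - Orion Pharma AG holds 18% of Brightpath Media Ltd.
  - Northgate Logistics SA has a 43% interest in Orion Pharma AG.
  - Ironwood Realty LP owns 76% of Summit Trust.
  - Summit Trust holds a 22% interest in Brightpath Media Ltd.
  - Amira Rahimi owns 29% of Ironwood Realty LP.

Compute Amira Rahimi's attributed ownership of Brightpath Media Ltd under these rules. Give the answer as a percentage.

16.943%

By parent–child attribution (R3), Amira Rahimi is treated as also owning Kenji Rahimi's interest in Northgate Logistics SA, giving 61% + 22% = 83%.
Chain via Redpoint Services GmbH → Pinebrook Partners LP (R2): 20% × 63% × 45% = 5.67% of Brightpath Media Ltd.
Chain via Ironwood Realty LP → Summit Trust (R2): 29% × 76% × 22% = 4.8488% of Brightpath Media Ltd.
Chain via Northgate Logistics SA → Orion Pharma AG (R2): 83% × 43% × 18% = 6.4242% of Brightpath Media Ltd.
Aggregating (R1): 5.67% + 4.8488% + 6.4242% = 16.943%.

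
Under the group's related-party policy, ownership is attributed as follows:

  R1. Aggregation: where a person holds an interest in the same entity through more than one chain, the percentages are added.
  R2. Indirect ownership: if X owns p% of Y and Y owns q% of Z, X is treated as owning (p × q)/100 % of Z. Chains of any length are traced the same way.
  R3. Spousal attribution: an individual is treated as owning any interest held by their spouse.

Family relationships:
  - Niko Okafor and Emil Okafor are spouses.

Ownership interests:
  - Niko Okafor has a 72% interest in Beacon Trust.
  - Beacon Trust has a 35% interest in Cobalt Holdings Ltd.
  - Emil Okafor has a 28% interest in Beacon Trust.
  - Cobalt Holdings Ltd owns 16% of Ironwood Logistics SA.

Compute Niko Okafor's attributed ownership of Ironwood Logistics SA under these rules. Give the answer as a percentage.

5.6%

By spousal attribution (R3), Niko Okafor is treated as also owning Emil Okafor's interest in Beacon Trust, giving 72% + 28% = 100%.
Chain via Beacon Trust → Cobalt Holdings Ltd (R2): 100% × 35% × 16% = 5.6% of Ironwood Logistics SA.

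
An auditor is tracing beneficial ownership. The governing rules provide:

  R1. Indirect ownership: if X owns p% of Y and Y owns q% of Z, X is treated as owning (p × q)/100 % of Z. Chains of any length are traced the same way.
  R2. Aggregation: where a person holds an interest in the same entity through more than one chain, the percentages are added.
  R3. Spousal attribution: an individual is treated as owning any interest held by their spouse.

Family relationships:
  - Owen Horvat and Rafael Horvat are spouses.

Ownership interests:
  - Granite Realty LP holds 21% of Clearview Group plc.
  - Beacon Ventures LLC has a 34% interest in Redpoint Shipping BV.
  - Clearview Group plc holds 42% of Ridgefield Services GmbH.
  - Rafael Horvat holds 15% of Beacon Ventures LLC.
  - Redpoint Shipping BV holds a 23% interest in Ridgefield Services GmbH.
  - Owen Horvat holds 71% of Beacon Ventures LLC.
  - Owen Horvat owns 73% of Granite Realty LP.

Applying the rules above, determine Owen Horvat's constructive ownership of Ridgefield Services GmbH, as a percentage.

By spousal attribution (R3), Owen Horvat is treated as also owning Rafael Horvat's interest in Beacon Ventures LLC, giving 71% + 15% = 86%.
Chain via Granite Realty LP → Clearview Group plc (R1): 73% × 21% × 42% = 6.4386% of Ridgefield Services GmbH.
Chain via Beacon Ventures LLC → Redpoint Shipping BV (R1): 86% × 34% × 23% = 6.7252% of Ridgefield Services GmbH.
Aggregating (R2): 6.4386% + 6.7252% = 13.1638%.

13.1638%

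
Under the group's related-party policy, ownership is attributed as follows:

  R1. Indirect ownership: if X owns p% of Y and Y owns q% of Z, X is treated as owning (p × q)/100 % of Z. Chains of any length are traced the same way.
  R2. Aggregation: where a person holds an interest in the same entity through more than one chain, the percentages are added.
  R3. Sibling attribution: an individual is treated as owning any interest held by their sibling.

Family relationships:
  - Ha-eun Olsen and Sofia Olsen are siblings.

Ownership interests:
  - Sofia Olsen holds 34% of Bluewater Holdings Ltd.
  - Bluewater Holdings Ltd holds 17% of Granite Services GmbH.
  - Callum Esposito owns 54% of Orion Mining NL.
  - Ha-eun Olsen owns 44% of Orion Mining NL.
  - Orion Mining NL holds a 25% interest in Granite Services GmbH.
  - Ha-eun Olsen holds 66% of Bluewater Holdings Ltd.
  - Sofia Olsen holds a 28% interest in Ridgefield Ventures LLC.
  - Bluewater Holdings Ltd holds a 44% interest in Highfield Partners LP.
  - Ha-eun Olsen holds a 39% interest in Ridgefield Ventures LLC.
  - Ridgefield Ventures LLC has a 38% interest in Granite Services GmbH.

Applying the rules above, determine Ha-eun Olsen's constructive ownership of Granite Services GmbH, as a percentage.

53.46%

By sibling attribution (R3), Ha-eun Olsen is treated as also owning Sofia Olsen's interest in Ridgefield Ventures LLC, giving 39% + 28% = 67%.
By sibling attribution (R3), Ha-eun Olsen is treated as also owning Sofia Olsen's interest in Bluewater Holdings Ltd, giving 66% + 34% = 100%.
Chain via Orion Mining NL (R1): 44% × 25% = 11% of Granite Services GmbH.
Chain via Ridgefield Ventures LLC (R1): 67% × 38% = 25.46% of Granite Services GmbH.
Chain via Bluewater Holdings Ltd (R1): 100% × 17% = 17% of Granite Services GmbH.
Aggregating (R2): 11% + 25.46% + 17% = 53.46%.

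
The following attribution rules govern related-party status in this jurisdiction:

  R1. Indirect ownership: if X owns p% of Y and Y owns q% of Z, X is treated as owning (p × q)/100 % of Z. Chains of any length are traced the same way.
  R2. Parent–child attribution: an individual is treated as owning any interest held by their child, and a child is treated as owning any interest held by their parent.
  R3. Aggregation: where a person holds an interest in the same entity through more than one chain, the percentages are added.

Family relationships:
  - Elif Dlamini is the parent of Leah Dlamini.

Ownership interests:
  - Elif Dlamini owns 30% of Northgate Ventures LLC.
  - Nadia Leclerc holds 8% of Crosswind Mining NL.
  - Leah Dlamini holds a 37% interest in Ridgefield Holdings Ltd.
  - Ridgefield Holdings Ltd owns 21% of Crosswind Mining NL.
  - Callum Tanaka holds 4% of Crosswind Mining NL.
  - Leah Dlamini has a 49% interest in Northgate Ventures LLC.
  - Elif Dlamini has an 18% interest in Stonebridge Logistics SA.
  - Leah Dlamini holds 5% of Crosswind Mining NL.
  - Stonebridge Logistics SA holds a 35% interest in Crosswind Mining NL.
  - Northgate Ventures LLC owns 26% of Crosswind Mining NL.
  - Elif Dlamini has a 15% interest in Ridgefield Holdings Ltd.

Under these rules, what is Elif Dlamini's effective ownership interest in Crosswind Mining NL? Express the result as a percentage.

By parent–child attribution (R2), Elif Dlamini is treated as also owning Leah Dlamini's interest in Ridgefield Holdings Ltd, giving 15% + 37% = 52%.
By parent–child attribution (R2), Elif Dlamini is treated as also owning Leah Dlamini's interest in Northgate Ventures LLC, giving 30% + 49% = 79%.
By parent–child attribution (R2), Elif Dlamini is treated as owning Leah Dlamini's 5% interest in Crosswind Mining NL.
Chain via Stonebridge Logistics SA (R1): 18% × 35% = 6.3% of Crosswind Mining NL.
Chain via Ridgefield Holdings Ltd (R1): 52% × 21% = 10.92% of Crosswind Mining NL.
Chain via Northgate Ventures LLC (R1): 79% × 26% = 20.54% of Crosswind Mining NL.
Direct interest in Crosswind Mining NL: 5%.
Aggregating (R3): 6.3% + 10.92% + 20.54% + 5% = 42.76%.

42.76%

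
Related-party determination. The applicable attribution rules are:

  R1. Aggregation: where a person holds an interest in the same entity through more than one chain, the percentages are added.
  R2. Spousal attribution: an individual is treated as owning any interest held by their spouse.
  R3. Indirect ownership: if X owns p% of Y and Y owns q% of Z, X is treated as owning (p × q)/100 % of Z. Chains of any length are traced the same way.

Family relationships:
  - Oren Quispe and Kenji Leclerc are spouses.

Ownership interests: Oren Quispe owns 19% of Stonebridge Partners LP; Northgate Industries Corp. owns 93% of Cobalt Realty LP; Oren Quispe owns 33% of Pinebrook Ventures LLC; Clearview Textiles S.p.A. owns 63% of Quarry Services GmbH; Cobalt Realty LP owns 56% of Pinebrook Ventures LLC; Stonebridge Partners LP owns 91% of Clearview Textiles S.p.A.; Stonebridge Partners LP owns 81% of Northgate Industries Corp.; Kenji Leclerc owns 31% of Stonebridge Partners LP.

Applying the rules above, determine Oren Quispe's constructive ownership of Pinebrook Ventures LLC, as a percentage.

By spousal attribution (R2), Oren Quispe is treated as also owning Kenji Leclerc's interest in Stonebridge Partners LP, giving 19% + 31% = 50%.
Chain via Stonebridge Partners LP → Northgate Industries Corp. → Cobalt Realty LP (R3): 50% × 81% × 93% × 56% = 21.0924% of Pinebrook Ventures LLC.
Direct interest in Pinebrook Ventures LLC: 33%.
Aggregating (R1): 21.0924% + 33% = 54.0924%.

54.0924%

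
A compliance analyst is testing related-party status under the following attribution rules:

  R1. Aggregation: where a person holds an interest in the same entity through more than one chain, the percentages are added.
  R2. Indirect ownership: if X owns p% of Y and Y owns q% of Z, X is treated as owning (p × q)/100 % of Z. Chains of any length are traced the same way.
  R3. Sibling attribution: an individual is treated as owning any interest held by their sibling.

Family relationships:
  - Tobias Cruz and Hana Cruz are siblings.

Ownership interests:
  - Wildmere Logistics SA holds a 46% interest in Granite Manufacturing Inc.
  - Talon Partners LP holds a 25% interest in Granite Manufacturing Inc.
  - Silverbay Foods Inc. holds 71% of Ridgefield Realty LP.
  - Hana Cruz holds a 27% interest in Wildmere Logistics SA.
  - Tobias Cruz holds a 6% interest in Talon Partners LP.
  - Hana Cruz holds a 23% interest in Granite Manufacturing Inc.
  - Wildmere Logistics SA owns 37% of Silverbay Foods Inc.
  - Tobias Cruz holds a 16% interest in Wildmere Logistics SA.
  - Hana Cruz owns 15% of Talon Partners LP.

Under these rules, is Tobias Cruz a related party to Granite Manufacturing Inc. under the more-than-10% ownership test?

Yes

By sibling attribution (R3), Tobias Cruz is treated as also owning Hana Cruz's interest in Wildmere Logistics SA, giving 16% + 27% = 43%.
By sibling attribution (R3), Tobias Cruz is treated as also owning Hana Cruz's interest in Talon Partners LP, giving 6% + 15% = 21%.
By sibling attribution (R3), Tobias Cruz is treated as owning Hana Cruz's 23% interest in Granite Manufacturing Inc.
Chain via Wildmere Logistics SA (R2): 43% × 46% = 19.78% of Granite Manufacturing Inc.
Chain via Talon Partners LP (R2): 21% × 25% = 5.25% of Granite Manufacturing Inc.
Direct interest in Granite Manufacturing Inc: 23%.
Aggregating (R1): 19.78% + 5.25% + 23% = 48.03%.
48.03% exceeds the 10% threshold, so Tobias is a related party to Granite Manufacturing Inc.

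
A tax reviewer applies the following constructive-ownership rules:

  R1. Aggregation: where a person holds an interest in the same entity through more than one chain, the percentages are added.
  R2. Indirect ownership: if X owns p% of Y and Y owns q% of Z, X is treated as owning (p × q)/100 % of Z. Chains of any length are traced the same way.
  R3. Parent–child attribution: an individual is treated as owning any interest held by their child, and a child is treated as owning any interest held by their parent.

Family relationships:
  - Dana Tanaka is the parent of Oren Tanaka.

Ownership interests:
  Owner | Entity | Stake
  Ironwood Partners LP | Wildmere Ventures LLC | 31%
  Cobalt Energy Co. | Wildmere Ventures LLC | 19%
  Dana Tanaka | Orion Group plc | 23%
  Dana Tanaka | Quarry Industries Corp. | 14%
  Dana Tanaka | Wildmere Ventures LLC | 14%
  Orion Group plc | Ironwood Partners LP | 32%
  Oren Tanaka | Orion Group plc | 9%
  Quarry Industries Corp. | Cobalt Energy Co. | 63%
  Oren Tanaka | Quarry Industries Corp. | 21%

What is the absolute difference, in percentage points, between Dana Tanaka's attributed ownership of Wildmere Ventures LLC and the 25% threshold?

3.6361

By parent–child attribution (R3), Dana Tanaka is treated as also owning Oren Tanaka's interest in Quarry Industries Corp, giving 14% + 21% = 35%.
By parent–child attribution (R3), Dana Tanaka is treated as also owning Oren Tanaka's interest in Orion Group plc, giving 23% + 9% = 32%.
Chain via Quarry Industries Corp. → Cobalt Energy Co. (R2): 35% × 63% × 19% = 4.1895% of Wildmere Ventures LLC.
Chain via Orion Group plc → Ironwood Partners LP (R2): 32% × 32% × 31% = 3.1744% of Wildmere Ventures LLC.
Direct interest in Wildmere Ventures LLC: 14%.
Aggregating (R1): 4.1895% + 3.1744% + 14% = 21.3639%.
21.3639% falls short of the 25% threshold by 3.6361 percentage points.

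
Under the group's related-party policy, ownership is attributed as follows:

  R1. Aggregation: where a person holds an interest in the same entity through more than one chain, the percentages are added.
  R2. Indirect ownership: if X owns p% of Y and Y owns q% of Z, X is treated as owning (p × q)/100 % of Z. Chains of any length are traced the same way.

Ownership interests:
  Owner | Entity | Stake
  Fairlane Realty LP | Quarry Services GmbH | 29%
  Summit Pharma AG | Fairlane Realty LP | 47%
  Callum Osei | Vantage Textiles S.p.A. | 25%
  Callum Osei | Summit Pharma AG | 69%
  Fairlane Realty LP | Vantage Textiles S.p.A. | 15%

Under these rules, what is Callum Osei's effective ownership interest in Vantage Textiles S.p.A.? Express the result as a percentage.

29.8645%

Chain via Summit Pharma AG → Fairlane Realty LP (R2): 69% × 47% × 15% = 4.8645% of Vantage Textiles S.p.A.
Direct interest in Vantage Textiles S.p.A: 25%.
Aggregating (R1): 4.8645% + 25% = 29.8645%.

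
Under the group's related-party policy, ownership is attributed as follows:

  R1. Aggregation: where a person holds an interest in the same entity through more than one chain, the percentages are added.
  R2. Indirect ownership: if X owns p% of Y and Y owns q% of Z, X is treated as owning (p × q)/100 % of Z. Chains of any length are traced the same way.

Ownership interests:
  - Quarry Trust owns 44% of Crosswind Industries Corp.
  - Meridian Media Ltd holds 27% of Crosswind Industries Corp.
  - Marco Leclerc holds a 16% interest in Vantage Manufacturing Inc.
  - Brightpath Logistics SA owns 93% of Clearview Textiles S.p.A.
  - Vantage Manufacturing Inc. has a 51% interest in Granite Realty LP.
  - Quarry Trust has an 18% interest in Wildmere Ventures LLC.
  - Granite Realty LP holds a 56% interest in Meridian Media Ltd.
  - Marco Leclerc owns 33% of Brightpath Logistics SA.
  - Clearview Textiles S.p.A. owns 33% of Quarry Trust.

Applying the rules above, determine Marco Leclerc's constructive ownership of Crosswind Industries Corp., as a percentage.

Chain via Brightpath Logistics SA → Clearview Textiles S.p.A. → Quarry Trust (R2): 33% × 93% × 33% × 44% = 4.456188% of Crosswind Industries Corp.
Chain via Vantage Manufacturing Inc. → Granite Realty LP → Meridian Media Ltd (R2): 16% × 51% × 56% × 27% = 1.233792% of Crosswind Industries Corp.
Aggregating (R1): 4.456188% + 1.233792% = 5.68998%.

5.68998%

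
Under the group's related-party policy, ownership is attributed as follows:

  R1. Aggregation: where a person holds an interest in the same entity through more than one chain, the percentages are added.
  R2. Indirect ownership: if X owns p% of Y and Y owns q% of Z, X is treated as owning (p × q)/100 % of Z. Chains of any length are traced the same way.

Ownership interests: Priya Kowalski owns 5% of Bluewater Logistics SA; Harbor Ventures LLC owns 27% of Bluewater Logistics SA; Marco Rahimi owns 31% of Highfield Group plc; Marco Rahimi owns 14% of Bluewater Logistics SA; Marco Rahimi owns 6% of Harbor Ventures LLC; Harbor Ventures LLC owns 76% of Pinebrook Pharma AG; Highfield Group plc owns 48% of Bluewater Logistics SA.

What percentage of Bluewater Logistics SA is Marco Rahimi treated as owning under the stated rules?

Chain via Highfield Group plc (R2): 31% × 48% = 14.88% of Bluewater Logistics SA.
Chain via Harbor Ventures LLC (R2): 6% × 27% = 1.62% of Bluewater Logistics SA.
Direct interest in Bluewater Logistics SA: 14%.
Aggregating (R1): 14.88% + 1.62% + 14% = 30.5%.

30.5%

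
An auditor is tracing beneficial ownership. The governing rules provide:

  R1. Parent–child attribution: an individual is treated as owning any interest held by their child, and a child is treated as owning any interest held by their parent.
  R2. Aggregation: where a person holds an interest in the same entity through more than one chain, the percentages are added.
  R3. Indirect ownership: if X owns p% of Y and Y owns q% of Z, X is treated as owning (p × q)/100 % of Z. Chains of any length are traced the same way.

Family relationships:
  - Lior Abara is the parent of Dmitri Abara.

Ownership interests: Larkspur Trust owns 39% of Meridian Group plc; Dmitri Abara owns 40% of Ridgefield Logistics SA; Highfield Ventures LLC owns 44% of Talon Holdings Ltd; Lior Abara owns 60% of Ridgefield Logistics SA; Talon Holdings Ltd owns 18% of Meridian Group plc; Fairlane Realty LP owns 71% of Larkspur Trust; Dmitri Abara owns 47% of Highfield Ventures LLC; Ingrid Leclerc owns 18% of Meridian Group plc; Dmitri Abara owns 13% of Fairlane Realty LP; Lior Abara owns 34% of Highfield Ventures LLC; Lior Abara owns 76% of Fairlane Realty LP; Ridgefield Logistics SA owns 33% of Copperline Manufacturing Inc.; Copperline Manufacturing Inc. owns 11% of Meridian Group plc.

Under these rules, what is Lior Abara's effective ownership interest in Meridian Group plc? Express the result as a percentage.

By parent–child attribution (R1), Lior Abara is treated as also owning Dmitri Abara's interest in Highfield Ventures LLC, giving 34% + 47% = 81%.
By parent–child attribution (R1), Lior Abara is treated as also owning Dmitri Abara's interest in Fairlane Realty LP, giving 76% + 13% = 89%.
By parent–child attribution (R1), Lior Abara is treated as also owning Dmitri Abara's interest in Ridgefield Logistics SA, giving 60% + 40% = 100%.
Chain via Highfield Ventures LLC → Talon Holdings Ltd (R3): 81% × 44% × 18% = 6.4152% of Meridian Group plc.
Chain via Fairlane Realty LP → Larkspur Trust (R3): 89% × 71% × 39% = 24.6441% of Meridian Group plc.
Chain via Ridgefield Logistics SA → Copperline Manufacturing Inc. (R3): 100% × 33% × 11% = 3.63% of Meridian Group plc.
Aggregating (R2): 6.4152% + 24.6441% + 3.63% = 34.6893%.

34.6893%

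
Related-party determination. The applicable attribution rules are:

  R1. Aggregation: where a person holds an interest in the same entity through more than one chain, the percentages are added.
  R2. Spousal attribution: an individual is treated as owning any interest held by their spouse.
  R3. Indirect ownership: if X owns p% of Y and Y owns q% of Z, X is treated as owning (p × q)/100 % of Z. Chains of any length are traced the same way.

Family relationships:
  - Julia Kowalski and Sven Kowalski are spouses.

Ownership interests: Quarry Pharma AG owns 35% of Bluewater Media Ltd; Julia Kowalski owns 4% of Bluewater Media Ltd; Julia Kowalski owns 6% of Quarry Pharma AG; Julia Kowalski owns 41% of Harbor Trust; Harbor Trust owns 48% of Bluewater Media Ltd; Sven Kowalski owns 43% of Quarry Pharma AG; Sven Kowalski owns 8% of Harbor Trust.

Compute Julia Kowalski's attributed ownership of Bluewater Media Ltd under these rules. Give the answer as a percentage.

By spousal attribution (R2), Julia Kowalski is treated as also owning Sven Kowalski's interest in Harbor Trust, giving 41% + 8% = 49%.
By spousal attribution (R2), Julia Kowalski is treated as also owning Sven Kowalski's interest in Quarry Pharma AG, giving 6% + 43% = 49%.
Chain via Harbor Trust (R3): 49% × 48% = 23.52% of Bluewater Media Ltd.
Chain via Quarry Pharma AG (R3): 49% × 35% = 17.15% of Bluewater Media Ltd.
Direct interest in Bluewater Media Ltd: 4%.
Aggregating (R1): 23.52% + 17.15% + 4% = 44.67%.

44.67%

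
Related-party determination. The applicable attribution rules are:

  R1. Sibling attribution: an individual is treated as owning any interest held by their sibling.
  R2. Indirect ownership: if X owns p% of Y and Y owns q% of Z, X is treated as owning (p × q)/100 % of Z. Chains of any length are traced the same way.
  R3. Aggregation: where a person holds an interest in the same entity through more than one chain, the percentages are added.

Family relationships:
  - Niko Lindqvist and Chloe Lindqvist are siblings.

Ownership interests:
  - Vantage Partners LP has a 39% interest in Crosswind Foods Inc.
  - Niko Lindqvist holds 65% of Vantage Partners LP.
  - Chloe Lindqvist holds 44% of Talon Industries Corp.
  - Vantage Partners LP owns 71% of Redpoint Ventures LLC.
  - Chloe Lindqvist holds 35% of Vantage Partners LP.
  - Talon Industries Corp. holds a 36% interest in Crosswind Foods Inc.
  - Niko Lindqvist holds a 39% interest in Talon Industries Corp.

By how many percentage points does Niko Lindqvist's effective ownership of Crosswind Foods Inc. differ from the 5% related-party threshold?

63.88

By sibling attribution (R1), Niko Lindqvist is treated as also owning Chloe Lindqvist's interest in Talon Industries Corp, giving 39% + 44% = 83%.
By sibling attribution (R1), Niko Lindqvist is treated as also owning Chloe Lindqvist's interest in Vantage Partners LP, giving 65% + 35% = 100%.
Chain via Talon Industries Corp. (R2): 83% × 36% = 29.88% of Crosswind Foods Inc.
Chain via Vantage Partners LP (R2): 100% × 39% = 39% of Crosswind Foods Inc.
Aggregating (R3): 29.88% + 39% = 68.88%.
68.88% exceeds the 5% threshold by 63.88 percentage points.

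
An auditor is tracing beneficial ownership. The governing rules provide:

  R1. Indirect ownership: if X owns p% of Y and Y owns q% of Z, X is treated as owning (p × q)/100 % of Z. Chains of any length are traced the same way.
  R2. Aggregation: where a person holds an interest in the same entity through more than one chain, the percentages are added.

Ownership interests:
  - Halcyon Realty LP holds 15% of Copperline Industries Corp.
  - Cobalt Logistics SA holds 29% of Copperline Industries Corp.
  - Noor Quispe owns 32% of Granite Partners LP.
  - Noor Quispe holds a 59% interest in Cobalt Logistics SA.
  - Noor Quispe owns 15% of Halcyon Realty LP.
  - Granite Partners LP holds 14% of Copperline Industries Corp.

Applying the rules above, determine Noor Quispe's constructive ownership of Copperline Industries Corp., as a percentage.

Chain via Cobalt Logistics SA (R1): 59% × 29% = 17.11% of Copperline Industries Corp.
Chain via Granite Partners LP (R1): 32% × 14% = 4.48% of Copperline Industries Corp.
Chain via Halcyon Realty LP (R1): 15% × 15% = 2.25% of Copperline Industries Corp.
Aggregating (R2): 17.11% + 4.48% + 2.25% = 23.84%.

23.84%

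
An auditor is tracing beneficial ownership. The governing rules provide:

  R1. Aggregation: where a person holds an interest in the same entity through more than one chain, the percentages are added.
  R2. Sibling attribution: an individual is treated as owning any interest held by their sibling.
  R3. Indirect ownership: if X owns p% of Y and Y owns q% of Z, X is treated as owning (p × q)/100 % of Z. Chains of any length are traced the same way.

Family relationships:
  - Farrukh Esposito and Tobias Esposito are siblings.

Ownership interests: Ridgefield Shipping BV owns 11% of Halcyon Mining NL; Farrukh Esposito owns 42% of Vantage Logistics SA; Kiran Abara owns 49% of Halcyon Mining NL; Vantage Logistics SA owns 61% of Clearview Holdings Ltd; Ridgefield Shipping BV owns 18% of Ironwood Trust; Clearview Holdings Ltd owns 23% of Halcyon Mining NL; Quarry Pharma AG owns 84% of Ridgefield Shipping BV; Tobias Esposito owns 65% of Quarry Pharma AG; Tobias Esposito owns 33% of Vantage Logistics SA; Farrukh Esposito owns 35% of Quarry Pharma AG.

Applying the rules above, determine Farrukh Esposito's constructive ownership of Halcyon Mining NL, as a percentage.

By sibling attribution (R2), Farrukh Esposito is treated as also owning Tobias Esposito's interest in Vantage Logistics SA, giving 42% + 33% = 75%.
By sibling attribution (R2), Farrukh Esposito is treated as also owning Tobias Esposito's interest in Quarry Pharma AG, giving 35% + 65% = 100%.
Chain via Vantage Logistics SA → Clearview Holdings Ltd (R3): 75% × 61% × 23% = 10.5225% of Halcyon Mining NL.
Chain via Quarry Pharma AG → Ridgefield Shipping BV (R3): 100% × 84% × 11% = 9.24% of Halcyon Mining NL.
Aggregating (R1): 10.5225% + 9.24% = 19.7625%.

19.7625%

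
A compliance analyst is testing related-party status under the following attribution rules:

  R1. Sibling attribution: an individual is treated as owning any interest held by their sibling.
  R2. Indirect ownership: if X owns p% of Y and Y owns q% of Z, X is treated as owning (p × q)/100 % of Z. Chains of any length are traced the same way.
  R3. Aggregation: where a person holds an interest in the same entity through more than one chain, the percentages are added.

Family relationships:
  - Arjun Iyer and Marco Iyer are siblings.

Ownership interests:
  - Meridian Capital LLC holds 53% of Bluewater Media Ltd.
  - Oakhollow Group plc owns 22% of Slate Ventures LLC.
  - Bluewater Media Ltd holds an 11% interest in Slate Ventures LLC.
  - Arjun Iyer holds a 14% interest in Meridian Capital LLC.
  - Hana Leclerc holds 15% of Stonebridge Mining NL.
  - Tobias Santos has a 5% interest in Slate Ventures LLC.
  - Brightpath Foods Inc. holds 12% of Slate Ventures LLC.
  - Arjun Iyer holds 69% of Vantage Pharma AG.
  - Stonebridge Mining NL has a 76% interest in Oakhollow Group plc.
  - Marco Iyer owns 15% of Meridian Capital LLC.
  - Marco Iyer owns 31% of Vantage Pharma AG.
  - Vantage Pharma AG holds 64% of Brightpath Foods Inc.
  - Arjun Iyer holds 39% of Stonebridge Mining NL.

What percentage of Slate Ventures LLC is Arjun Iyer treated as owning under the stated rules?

By sibling attribution (R1), Arjun Iyer is treated as also owning Marco Iyer's interest in Meridian Capital LLC, giving 14% + 15% = 29%.
By sibling attribution (R1), Arjun Iyer is treated as also owning Marco Iyer's interest in Vantage Pharma AG, giving 69% + 31% = 100%.
Chain via Meridian Capital LLC → Bluewater Media Ltd (R2): 29% × 53% × 11% = 1.6907% of Slate Ventures LLC.
Chain via Stonebridge Mining NL → Oakhollow Group plc (R2): 39% × 76% × 22% = 6.5208% of Slate Ventures LLC.
Chain via Vantage Pharma AG → Brightpath Foods Inc. (R2): 100% × 64% × 12% = 7.68% of Slate Ventures LLC.
Aggregating (R3): 1.6907% + 6.5208% + 7.68% = 15.8915%.

15.8915%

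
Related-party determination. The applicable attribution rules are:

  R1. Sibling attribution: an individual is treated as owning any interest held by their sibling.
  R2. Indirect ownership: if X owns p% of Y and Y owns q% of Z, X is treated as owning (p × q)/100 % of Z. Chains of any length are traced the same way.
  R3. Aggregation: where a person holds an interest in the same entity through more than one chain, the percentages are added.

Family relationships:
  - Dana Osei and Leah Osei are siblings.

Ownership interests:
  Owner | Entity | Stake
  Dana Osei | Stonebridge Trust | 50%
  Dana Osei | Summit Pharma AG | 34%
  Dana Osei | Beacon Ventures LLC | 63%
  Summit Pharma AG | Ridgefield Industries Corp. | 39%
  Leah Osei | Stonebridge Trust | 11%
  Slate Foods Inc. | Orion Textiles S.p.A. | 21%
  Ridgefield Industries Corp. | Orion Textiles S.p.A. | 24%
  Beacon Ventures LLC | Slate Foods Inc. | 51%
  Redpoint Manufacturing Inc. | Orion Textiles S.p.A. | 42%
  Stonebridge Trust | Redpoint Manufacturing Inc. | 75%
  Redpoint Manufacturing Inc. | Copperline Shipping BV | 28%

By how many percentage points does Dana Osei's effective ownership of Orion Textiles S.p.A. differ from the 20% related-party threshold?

By sibling attribution (R1), Dana Osei is treated as also owning Leah Osei's interest in Stonebridge Trust, giving 50% + 11% = 61%.
Chain via Stonebridge Trust → Redpoint Manufacturing Inc. (R2): 61% × 75% × 42% = 19.215% of Orion Textiles S.p.A.
Chain via Beacon Ventures LLC → Slate Foods Inc. (R2): 63% × 51% × 21% = 6.7473% of Orion Textiles S.p.A.
Chain via Summit Pharma AG → Ridgefield Industries Corp. (R2): 34% × 39% × 24% = 3.1824% of Orion Textiles S.p.A.
Aggregating (R3): 19.215% + 6.7473% + 3.1824% = 29.1447%.
29.1447% exceeds the 20% threshold by 9.1447 percentage points.

9.1447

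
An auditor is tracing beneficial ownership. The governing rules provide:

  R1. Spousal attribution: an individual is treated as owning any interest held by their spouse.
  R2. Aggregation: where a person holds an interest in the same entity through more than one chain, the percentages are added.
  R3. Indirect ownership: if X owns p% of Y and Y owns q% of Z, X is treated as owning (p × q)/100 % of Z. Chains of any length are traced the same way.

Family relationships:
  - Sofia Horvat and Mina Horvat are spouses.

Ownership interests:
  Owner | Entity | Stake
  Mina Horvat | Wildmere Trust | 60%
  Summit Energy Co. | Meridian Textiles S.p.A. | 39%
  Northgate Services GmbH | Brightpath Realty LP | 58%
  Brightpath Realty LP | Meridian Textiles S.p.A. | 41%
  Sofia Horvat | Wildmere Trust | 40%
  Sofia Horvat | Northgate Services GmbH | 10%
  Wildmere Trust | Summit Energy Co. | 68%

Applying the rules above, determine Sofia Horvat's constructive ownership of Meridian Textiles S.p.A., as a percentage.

28.898%

By spousal attribution (R1), Sofia Horvat is treated as also owning Mina Horvat's interest in Wildmere Trust, giving 40% + 60% = 100%.
Chain via Wildmere Trust → Summit Energy Co. (R3): 100% × 68% × 39% = 26.52% of Meridian Textiles S.p.A.
Chain via Northgate Services GmbH → Brightpath Realty LP (R3): 10% × 58% × 41% = 2.378% of Meridian Textiles S.p.A.
Aggregating (R2): 26.52% + 2.378% = 28.898%.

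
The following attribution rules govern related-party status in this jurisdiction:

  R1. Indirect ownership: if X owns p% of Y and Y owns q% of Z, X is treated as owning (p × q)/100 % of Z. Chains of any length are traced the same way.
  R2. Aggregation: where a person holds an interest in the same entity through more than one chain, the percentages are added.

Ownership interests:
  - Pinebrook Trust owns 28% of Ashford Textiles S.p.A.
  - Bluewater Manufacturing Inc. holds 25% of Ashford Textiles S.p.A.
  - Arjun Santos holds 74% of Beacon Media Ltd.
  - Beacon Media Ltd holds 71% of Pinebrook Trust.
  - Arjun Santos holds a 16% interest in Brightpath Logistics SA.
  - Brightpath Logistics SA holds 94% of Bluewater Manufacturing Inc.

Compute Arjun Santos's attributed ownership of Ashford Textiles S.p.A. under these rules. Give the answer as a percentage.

18.4712%

Chain via Brightpath Logistics SA → Bluewater Manufacturing Inc. (R1): 16% × 94% × 25% = 3.76% of Ashford Textiles S.p.A.
Chain via Beacon Media Ltd → Pinebrook Trust (R1): 74% × 71% × 28% = 14.7112% of Ashford Textiles S.p.A.
Aggregating (R2): 3.76% + 14.7112% = 18.4712%.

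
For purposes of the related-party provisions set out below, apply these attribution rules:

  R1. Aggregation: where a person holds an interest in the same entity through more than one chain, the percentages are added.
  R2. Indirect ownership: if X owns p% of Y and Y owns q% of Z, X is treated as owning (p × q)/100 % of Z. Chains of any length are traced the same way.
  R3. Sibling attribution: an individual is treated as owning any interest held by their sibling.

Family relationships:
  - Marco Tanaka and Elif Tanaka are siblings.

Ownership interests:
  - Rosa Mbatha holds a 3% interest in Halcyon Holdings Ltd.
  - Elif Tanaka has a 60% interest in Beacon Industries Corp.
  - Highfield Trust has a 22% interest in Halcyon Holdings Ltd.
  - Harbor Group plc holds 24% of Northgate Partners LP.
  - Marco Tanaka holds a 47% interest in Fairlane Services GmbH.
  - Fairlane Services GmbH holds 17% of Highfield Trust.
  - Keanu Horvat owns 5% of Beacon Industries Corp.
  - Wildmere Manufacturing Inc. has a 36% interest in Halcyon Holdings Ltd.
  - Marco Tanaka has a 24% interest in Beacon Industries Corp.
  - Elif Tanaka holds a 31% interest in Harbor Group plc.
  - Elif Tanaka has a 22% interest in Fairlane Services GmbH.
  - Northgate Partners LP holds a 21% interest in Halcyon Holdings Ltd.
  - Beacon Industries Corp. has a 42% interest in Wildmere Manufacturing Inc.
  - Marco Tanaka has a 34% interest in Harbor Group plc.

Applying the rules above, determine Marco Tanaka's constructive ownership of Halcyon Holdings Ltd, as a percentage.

By sibling attribution (R3), Marco Tanaka is treated as also owning Elif Tanaka's interest in Harbor Group plc, giving 34% + 31% = 65%.
By sibling attribution (R3), Marco Tanaka is treated as also owning Elif Tanaka's interest in Fairlane Services GmbH, giving 47% + 22% = 69%.
By sibling attribution (R3), Marco Tanaka is treated as also owning Elif Tanaka's interest in Beacon Industries Corp, giving 24% + 60% = 84%.
Chain via Harbor Group plc → Northgate Partners LP (R2): 65% × 24% × 21% = 3.276% of Halcyon Holdings Ltd.
Chain via Fairlane Services GmbH → Highfield Trust (R2): 69% × 17% × 22% = 2.5806% of Halcyon Holdings Ltd.
Chain via Beacon Industries Corp. → Wildmere Manufacturing Inc. (R2): 84% × 42% × 36% = 12.7008% of Halcyon Holdings Ltd.
Aggregating (R1): 3.276% + 2.5806% + 12.7008% = 18.5574%.

18.5574%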